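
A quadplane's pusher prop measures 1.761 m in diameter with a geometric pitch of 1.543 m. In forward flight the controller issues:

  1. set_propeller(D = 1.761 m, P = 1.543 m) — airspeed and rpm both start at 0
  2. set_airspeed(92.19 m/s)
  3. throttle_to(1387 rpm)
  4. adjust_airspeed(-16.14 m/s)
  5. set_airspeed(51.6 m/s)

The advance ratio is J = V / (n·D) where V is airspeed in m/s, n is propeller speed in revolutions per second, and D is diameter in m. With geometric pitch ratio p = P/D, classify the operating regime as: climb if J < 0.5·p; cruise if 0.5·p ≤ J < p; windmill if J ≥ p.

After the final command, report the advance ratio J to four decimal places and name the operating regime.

set_propeller: D = 1.761 m, P = 1.543 m (p = P/D = 0.876207); state ← (V=0, rpm=0)
set_airspeed(92.19): V ← 92.19 m/s
throttle_to(1387): rpm ← 1387
adjust_airspeed(-16.14): V ← 92.19 -16.14 = 76.05 m/s
set_airspeed(51.6): V ← 51.6 m/s
final state: V = 51.6 m/s, rpm = 1387 → n = rpm/60 = 23.116667 rev/s
J = V / (n·D) = 51.6 / (23.116667 × 1.761) = 1.267550
regime bands: climb J<0.4381 | cruise [0.4381, 0.8762) | windmill J≥0.8762
J = 1.2676 → windmill

J = 1.2676, regime = windmill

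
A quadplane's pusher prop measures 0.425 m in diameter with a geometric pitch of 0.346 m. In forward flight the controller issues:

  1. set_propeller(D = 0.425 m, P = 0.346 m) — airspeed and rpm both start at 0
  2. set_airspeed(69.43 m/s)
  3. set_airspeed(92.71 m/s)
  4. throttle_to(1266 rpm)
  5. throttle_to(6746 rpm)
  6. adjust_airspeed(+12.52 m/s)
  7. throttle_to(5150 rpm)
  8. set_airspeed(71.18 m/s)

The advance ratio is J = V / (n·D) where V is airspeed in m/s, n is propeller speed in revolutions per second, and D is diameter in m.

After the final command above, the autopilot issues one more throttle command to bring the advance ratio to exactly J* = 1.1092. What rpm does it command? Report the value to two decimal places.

set_propeller: D = 0.425 m, P = 0.346 m (p = P/D = 0.814118); state ← (V=0, rpm=0)
set_airspeed(69.43): V ← 69.43 m/s
set_airspeed(92.71): V ← 92.71 m/s
throttle_to(1266): rpm ← 1266
throttle_to(6746): rpm ← 6746
adjust_airspeed(+12.52): V ← 92.71 +12.52 = 105.23 m/s
throttle_to(5150): rpm ← 5150
set_airspeed(71.18): V ← 71.18 m/s
final state: V = 71.18 m/s, rpm = 5150 → n = rpm/60 = 85.833333 rev/s
target J* = 1.1092; solve J* = V/(n·D) for n: n = V/(J*·D) = 71.18/(1.1092 × 0.425) = 150.993827 rev/s
rpm = 60·n = 9059.629622

rpm = 9059.63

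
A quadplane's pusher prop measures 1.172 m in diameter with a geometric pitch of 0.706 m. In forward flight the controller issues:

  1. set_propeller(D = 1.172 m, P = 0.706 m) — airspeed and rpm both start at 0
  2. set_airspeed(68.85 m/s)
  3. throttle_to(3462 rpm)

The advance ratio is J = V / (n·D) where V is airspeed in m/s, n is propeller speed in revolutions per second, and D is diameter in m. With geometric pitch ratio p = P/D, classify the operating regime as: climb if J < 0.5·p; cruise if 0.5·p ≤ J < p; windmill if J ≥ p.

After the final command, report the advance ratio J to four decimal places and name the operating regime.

J = 1.0181, regime = windmill

set_propeller: D = 1.172 m, P = 0.706 m (p = P/D = 0.602389); state ← (V=0, rpm=0)
set_airspeed(68.85): V ← 68.85 m/s
throttle_to(3462): rpm ← 3462
final state: V = 68.85 m/s, rpm = 3462 → n = rpm/60 = 57.700000 rev/s
J = V / (n·D) = 68.85 / (57.700000 × 1.172) = 1.018124
regime bands: climb J<0.3012 | cruise [0.3012, 0.6024) | windmill J≥0.6024
J = 1.0181 → windmill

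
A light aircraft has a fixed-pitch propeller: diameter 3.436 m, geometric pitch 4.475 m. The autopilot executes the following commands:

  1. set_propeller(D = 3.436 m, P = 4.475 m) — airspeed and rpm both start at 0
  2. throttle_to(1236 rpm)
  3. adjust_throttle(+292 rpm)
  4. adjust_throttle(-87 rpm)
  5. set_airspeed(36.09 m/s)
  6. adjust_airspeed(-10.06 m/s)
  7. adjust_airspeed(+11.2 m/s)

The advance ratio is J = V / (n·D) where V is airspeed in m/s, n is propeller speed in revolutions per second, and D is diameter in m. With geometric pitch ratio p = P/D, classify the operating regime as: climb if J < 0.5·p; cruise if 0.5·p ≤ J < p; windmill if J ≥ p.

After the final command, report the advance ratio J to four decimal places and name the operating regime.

set_propeller: D = 3.436 m, P = 4.475 m (p = P/D = 1.302386); state ← (V=0, rpm=0)
throttle_to(1236): rpm ← 1236
adjust_throttle(+292): rpm ← 1236 +292 = 1528
adjust_throttle(-87): rpm ← 1528 -87 = 1441
set_airspeed(36.09): V ← 36.09 m/s
adjust_airspeed(-10.06): V ← 36.09 -10.06 = 26.03 m/s
adjust_airspeed(+11.2): V ← 26.03 +11.2 = 37.23 m/s
final state: V = 37.23 m/s, rpm = 1441 → n = rpm/60 = 24.016667 rev/s
J = V / (n·D) = 37.23 / (24.016667 × 3.436) = 0.451156
regime bands: climb J<0.6512 | cruise [0.6512, 1.3024) | windmill J≥1.3024
J = 0.4512 → climb

J = 0.4512, regime = climb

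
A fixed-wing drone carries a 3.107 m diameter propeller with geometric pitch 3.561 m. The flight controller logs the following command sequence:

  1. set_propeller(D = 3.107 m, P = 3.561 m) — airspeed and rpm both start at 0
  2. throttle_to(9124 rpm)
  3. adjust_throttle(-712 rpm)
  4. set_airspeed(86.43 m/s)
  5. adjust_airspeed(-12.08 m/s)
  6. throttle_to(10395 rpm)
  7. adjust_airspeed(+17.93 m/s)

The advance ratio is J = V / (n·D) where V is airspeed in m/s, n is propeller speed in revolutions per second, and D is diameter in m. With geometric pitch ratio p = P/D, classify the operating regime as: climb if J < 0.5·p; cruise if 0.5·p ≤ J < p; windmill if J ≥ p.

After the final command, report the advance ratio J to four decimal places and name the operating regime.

J = 0.1714, regime = climb

set_propeller: D = 3.107 m, P = 3.561 m (p = P/D = 1.146122); state ← (V=0, rpm=0)
throttle_to(9124): rpm ← 9124
adjust_throttle(-712): rpm ← 9124 -712 = 8412
set_airspeed(86.43): V ← 86.43 m/s
adjust_airspeed(-12.08): V ← 86.43 -12.08 = 74.35 m/s
throttle_to(10395): rpm ← 10395
adjust_airspeed(+17.93): V ← 74.35 +17.93 = 92.28 m/s
final state: V = 92.28 m/s, rpm = 10395 → n = rpm/60 = 173.250000 rev/s
J = V / (n·D) = 92.28 / (173.250000 × 3.107) = 0.171432
regime bands: climb J<0.5731 | cruise [0.5731, 1.1461) | windmill J≥1.1461
J = 0.1714 → climb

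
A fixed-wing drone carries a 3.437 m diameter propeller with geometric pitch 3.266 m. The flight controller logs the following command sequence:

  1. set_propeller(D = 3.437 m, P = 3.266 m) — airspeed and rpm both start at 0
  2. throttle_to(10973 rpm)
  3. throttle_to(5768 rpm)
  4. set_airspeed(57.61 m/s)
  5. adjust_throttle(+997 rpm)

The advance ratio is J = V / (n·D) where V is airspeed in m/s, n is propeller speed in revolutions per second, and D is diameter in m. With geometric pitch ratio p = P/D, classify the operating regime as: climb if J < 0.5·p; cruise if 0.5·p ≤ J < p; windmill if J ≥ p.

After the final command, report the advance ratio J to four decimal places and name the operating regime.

set_propeller: D = 3.437 m, P = 3.266 m (p = P/D = 0.950247); state ← (V=0, rpm=0)
throttle_to(10973): rpm ← 10973
throttle_to(5768): rpm ← 5768
set_airspeed(57.61): V ← 57.61 m/s
adjust_throttle(+997): rpm ← 5768 +997 = 6765
final state: V = 57.61 m/s, rpm = 6765 → n = rpm/60 = 112.750000 rev/s
J = V / (n·D) = 57.61 / (112.750000 × 3.437) = 0.148663
regime bands: climb J<0.4751 | cruise [0.4751, 0.9502) | windmill J≥0.9502
J = 0.1487 → climb

J = 0.1487, regime = climb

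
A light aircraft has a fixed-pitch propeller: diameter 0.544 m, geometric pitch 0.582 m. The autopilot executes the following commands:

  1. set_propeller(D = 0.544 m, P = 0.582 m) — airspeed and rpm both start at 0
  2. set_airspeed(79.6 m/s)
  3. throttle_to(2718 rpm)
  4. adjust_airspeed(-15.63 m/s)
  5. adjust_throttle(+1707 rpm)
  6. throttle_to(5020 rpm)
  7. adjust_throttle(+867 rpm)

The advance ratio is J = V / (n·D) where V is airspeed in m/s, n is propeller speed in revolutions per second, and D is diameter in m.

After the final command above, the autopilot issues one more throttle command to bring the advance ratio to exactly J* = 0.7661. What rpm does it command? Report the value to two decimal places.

rpm = 9209.65

set_propeller: D = 0.544 m, P = 0.582 m (p = P/D = 1.069853); state ← (V=0, rpm=0)
set_airspeed(79.6): V ← 79.6 m/s
throttle_to(2718): rpm ← 2718
adjust_airspeed(-15.63): V ← 79.6 -15.63 = 63.97 m/s
adjust_throttle(+1707): rpm ← 2718 +1707 = 4425
throttle_to(5020): rpm ← 5020
adjust_throttle(+867): rpm ← 5020 +867 = 5887
final state: V = 63.97 m/s, rpm = 5887 → n = rpm/60 = 98.116667 rev/s
target J* = 0.7661; solve J* = V/(n·D) for n: n = V/(J*·D) = 63.97/(0.7661 × 0.544) = 153.494207 rev/s
rpm = 60·n = 9209.652403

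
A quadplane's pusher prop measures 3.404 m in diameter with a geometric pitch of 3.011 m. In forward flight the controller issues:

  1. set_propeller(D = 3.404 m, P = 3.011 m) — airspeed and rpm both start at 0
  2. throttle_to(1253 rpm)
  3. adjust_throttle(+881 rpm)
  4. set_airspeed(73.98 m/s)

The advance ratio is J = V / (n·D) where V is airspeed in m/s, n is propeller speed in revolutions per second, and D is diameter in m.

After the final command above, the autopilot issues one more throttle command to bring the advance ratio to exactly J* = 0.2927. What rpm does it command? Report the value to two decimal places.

set_propeller: D = 3.404 m, P = 3.011 m (p = P/D = 0.884548); state ← (V=0, rpm=0)
throttle_to(1253): rpm ← 1253
adjust_throttle(+881): rpm ← 1253 +881 = 2134
set_airspeed(73.98): V ← 73.98 m/s
final state: V = 73.98 m/s, rpm = 2134 → n = rpm/60 = 35.566667 rev/s
target J* = 0.2927; solve J* = V/(n·D) for n: n = V/(J*·D) = 73.98/(0.2927 × 3.404) = 74.250957 rev/s
rpm = 60·n = 4455.057395

rpm = 4455.06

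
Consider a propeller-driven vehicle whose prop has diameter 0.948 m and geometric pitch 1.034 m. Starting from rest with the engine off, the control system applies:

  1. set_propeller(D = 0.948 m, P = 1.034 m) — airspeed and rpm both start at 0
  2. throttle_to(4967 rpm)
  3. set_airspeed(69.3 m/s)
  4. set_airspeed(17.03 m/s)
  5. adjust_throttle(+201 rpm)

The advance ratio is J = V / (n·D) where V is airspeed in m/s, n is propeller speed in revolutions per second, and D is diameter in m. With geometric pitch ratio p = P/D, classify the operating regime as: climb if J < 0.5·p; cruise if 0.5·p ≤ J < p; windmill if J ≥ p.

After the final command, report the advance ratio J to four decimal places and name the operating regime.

J = 0.2086, regime = climb

set_propeller: D = 0.948 m, P = 1.034 m (p = P/D = 1.090717); state ← (V=0, rpm=0)
throttle_to(4967): rpm ← 4967
set_airspeed(69.3): V ← 69.3 m/s
set_airspeed(17.03): V ← 17.03 m/s
adjust_throttle(+201): rpm ← 4967 +201 = 5168
final state: V = 17.03 m/s, rpm = 5168 → n = rpm/60 = 86.133333 rev/s
J = V / (n·D) = 17.03 / (86.133333 × 0.948) = 0.208562
regime bands: climb J<0.5454 | cruise [0.5454, 1.0907) | windmill J≥1.0907
J = 0.2086 → climb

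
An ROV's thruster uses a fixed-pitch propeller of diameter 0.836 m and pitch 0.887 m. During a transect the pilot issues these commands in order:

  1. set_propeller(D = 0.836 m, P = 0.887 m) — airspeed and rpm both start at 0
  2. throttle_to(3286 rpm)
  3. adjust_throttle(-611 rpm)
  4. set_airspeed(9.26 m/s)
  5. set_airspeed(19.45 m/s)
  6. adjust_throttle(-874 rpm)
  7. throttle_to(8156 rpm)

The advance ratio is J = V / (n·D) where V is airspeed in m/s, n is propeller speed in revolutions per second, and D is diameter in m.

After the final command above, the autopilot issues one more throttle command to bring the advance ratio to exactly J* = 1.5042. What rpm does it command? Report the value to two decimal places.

rpm = 928.02

set_propeller: D = 0.836 m, P = 0.887 m (p = P/D = 1.061005); state ← (V=0, rpm=0)
throttle_to(3286): rpm ← 3286
adjust_throttle(-611): rpm ← 3286 -611 = 2675
set_airspeed(9.26): V ← 9.26 m/s
set_airspeed(19.45): V ← 19.45 m/s
adjust_throttle(-874): rpm ← 2675 -874 = 1801
throttle_to(8156): rpm ← 8156
final state: V = 19.45 m/s, rpm = 8156 → n = rpm/60 = 135.933333 rev/s
target J* = 1.5042; solve J* = V/(n·D) for n: n = V/(J*·D) = 19.45/(1.5042 × 0.836) = 15.467059 rev/s
rpm = 60·n = 928.023544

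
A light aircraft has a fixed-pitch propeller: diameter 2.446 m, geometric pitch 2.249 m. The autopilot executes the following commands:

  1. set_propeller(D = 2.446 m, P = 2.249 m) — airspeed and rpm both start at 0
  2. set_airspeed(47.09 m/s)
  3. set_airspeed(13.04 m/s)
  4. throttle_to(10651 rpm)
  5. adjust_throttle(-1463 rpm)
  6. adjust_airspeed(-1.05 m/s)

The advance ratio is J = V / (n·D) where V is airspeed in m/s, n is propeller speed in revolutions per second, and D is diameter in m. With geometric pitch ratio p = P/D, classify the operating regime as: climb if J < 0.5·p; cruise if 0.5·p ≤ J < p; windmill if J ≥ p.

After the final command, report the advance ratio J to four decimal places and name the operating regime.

J = 0.0320, regime = climb

set_propeller: D = 2.446 m, P = 2.249 m (p = P/D = 0.919460); state ← (V=0, rpm=0)
set_airspeed(47.09): V ← 47.09 m/s
set_airspeed(13.04): V ← 13.04 m/s
throttle_to(10651): rpm ← 10651
adjust_throttle(-1463): rpm ← 10651 -1463 = 9188
adjust_airspeed(-1.05): V ← 13.04 -1.05 = 11.99 m/s
final state: V = 11.99 m/s, rpm = 9188 → n = rpm/60 = 153.133333 rev/s
J = V / (n·D) = 11.99 / (153.133333 × 2.446) = 0.032011
regime bands: climb J<0.4597 | cruise [0.4597, 0.9195) | windmill J≥0.9195
J = 0.0320 → climb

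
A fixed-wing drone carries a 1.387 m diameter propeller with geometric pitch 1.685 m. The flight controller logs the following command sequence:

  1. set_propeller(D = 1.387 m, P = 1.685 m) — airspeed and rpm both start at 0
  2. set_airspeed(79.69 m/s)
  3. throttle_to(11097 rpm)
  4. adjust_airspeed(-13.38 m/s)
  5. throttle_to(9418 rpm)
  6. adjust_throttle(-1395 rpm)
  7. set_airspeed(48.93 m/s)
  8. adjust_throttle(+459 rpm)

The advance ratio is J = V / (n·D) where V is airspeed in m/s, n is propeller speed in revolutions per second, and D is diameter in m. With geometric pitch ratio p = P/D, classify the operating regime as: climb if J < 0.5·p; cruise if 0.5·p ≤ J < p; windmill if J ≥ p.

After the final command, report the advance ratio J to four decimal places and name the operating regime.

J = 0.2495, regime = climb

set_propeller: D = 1.387 m, P = 1.685 m (p = P/D = 1.214852); state ← (V=0, rpm=0)
set_airspeed(79.69): V ← 79.69 m/s
throttle_to(11097): rpm ← 11097
adjust_airspeed(-13.38): V ← 79.69 -13.38 = 66.31 m/s
throttle_to(9418): rpm ← 9418
adjust_throttle(-1395): rpm ← 9418 -1395 = 8023
set_airspeed(48.93): V ← 48.93 m/s
adjust_throttle(+459): rpm ← 8023 +459 = 8482
final state: V = 48.93 m/s, rpm = 8482 → n = rpm/60 = 141.366667 rev/s
J = V / (n·D) = 48.93 / (141.366667 × 1.387) = 0.249547
regime bands: climb J<0.6074 | cruise [0.6074, 1.2149) | windmill J≥1.2149
J = 0.2495 → climb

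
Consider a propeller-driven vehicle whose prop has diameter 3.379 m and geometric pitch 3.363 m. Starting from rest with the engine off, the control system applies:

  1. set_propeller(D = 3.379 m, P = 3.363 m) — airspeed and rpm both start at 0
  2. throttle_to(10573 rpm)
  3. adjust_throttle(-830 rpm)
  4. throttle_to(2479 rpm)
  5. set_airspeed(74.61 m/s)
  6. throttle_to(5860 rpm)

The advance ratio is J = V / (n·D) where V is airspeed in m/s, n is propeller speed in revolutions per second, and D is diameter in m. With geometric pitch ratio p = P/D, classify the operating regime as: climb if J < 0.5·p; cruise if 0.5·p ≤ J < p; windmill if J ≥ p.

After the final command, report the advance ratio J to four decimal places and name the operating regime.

J = 0.2261, regime = climb

set_propeller: D = 3.379 m, P = 3.363 m (p = P/D = 0.995265); state ← (V=0, rpm=0)
throttle_to(10573): rpm ← 10573
adjust_throttle(-830): rpm ← 10573 -830 = 9743
throttle_to(2479): rpm ← 2479
set_airspeed(74.61): V ← 74.61 m/s
throttle_to(5860): rpm ← 5860
final state: V = 74.61 m/s, rpm = 5860 → n = rpm/60 = 97.666667 rev/s
J = V / (n·D) = 74.61 / (97.666667 × 3.379) = 0.226080
regime bands: climb J<0.4976 | cruise [0.4976, 0.9953) | windmill J≥0.9953
J = 0.2261 → climb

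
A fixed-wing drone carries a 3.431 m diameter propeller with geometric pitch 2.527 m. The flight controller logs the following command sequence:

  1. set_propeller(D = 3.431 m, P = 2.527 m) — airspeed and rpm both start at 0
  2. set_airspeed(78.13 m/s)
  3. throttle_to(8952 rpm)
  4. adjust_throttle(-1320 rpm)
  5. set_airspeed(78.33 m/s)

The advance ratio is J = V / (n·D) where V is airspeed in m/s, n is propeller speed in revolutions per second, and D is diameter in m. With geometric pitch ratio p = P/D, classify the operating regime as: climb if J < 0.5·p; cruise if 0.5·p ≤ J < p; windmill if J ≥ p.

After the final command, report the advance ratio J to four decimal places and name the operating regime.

set_propeller: D = 3.431 m, P = 2.527 m (p = P/D = 0.736520); state ← (V=0, rpm=0)
set_airspeed(78.13): V ← 78.13 m/s
throttle_to(8952): rpm ← 8952
adjust_throttle(-1320): rpm ← 8952 -1320 = 7632
set_airspeed(78.33): V ← 78.33 m/s
final state: V = 78.33 m/s, rpm = 7632 → n = rpm/60 = 127.200000 rev/s
J = V / (n·D) = 78.33 / (127.200000 × 3.431) = 0.179482
regime bands: climb J<0.3683 | cruise [0.3683, 0.7365) | windmill J≥0.7365
J = 0.1795 → climb

J = 0.1795, regime = climb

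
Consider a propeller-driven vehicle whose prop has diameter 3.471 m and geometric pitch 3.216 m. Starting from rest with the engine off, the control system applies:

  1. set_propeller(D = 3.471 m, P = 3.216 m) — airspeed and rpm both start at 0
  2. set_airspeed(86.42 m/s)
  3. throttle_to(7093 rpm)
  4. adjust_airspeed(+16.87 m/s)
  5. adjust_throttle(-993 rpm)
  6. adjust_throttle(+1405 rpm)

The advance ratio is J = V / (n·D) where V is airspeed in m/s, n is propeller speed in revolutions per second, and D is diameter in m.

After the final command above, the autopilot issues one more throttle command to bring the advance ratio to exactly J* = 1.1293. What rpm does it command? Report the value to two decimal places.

set_propeller: D = 3.471 m, P = 3.216 m (p = P/D = 0.926534); state ← (V=0, rpm=0)
set_airspeed(86.42): V ← 86.42 m/s
throttle_to(7093): rpm ← 7093
adjust_airspeed(+16.87): V ← 86.42 +16.87 = 103.29 m/s
adjust_throttle(-993): rpm ← 7093 -993 = 6100
adjust_throttle(+1405): rpm ← 6100 +1405 = 7505
final state: V = 103.29 m/s, rpm = 7505 → n = rpm/60 = 125.083333 rev/s
target J* = 1.1293; solve J* = V/(n·D) for n: n = V/(J*·D) = 103.29/(1.1293 × 3.471) = 26.350832 rev/s
rpm = 60·n = 1581.049933

rpm = 1581.05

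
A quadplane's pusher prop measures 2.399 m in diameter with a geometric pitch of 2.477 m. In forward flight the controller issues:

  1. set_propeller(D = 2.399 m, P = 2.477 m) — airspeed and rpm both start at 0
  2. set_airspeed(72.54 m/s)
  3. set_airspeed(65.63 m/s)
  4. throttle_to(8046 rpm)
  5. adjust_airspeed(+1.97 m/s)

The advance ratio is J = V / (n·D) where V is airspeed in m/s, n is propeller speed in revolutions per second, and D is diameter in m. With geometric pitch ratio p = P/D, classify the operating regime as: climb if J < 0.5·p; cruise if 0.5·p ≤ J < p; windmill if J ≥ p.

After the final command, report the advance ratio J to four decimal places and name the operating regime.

set_propeller: D = 2.399 m, P = 2.477 m (p = P/D = 1.032514); state ← (V=0, rpm=0)
set_airspeed(72.54): V ← 72.54 m/s
set_airspeed(65.63): V ← 65.63 m/s
throttle_to(8046): rpm ← 8046
adjust_airspeed(+1.97): V ← 65.63 +1.97 = 67.6 m/s
final state: V = 67.6 m/s, rpm = 8046 → n = rpm/60 = 134.100000 rev/s
J = V / (n·D) = 67.6 / (134.100000 × 2.399) = 0.210130
regime bands: climb J<0.5163 | cruise [0.5163, 1.0325) | windmill J≥1.0325
J = 0.2101 → climb

J = 0.2101, regime = climb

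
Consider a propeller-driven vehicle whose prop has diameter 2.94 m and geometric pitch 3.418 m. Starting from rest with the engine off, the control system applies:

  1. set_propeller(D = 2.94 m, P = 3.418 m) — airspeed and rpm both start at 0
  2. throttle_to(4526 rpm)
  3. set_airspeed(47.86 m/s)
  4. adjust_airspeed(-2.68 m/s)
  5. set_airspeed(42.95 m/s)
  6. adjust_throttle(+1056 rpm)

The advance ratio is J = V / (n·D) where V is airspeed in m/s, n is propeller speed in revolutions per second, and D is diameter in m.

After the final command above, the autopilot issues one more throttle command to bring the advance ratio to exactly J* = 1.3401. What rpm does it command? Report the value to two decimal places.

set_propeller: D = 2.94 m, P = 3.418 m (p = P/D = 1.162585); state ← (V=0, rpm=0)
throttle_to(4526): rpm ← 4526
set_airspeed(47.86): V ← 47.86 m/s
adjust_airspeed(-2.68): V ← 47.86 -2.68 = 45.18 m/s
set_airspeed(42.95): V ← 42.95 m/s
adjust_throttle(+1056): rpm ← 4526 +1056 = 5582
final state: V = 42.95 m/s, rpm = 5582 → n = rpm/60 = 93.033333 rev/s
target J* = 1.3401; solve J* = V/(n·D) for n: n = V/(J*·D) = 42.95/(1.3401 × 2.94) = 10.901309 rev/s
rpm = 60·n = 654.078511

rpm = 654.08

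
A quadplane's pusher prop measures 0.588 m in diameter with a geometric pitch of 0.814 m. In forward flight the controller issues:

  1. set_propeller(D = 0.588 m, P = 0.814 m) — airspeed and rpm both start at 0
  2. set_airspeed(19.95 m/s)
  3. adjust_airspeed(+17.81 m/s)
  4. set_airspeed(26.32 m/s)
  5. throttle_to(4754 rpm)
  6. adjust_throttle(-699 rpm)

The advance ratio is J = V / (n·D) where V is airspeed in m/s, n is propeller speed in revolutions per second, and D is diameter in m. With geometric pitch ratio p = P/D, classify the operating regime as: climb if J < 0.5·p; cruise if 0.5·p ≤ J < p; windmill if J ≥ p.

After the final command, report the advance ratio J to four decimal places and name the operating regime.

J = 0.6623, regime = climb

set_propeller: D = 0.588 m, P = 0.814 m (p = P/D = 1.384354); state ← (V=0, rpm=0)
set_airspeed(19.95): V ← 19.95 m/s
adjust_airspeed(+17.81): V ← 19.95 +17.81 = 37.76 m/s
set_airspeed(26.32): V ← 26.32 m/s
throttle_to(4754): rpm ← 4754
adjust_throttle(-699): rpm ← 4754 -699 = 4055
final state: V = 26.32 m/s, rpm = 4055 → n = rpm/60 = 67.583333 rev/s
J = V / (n·D) = 26.32 / (67.583333 × 0.588) = 0.662322
regime bands: climb J<0.6922 | cruise [0.6922, 1.3844) | windmill J≥1.3844
J = 0.6623 → climb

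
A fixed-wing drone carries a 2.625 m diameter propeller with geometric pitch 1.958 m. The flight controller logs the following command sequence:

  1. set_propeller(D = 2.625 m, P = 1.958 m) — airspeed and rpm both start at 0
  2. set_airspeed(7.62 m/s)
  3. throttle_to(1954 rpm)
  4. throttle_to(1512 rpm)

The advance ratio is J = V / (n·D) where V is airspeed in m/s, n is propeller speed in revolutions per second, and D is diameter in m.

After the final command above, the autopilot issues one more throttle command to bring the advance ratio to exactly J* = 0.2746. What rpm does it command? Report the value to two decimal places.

set_propeller: D = 2.625 m, P = 1.958 m (p = P/D = 0.745905); state ← (V=0, rpm=0)
set_airspeed(7.62): V ← 7.62 m/s
throttle_to(1954): rpm ← 1954
throttle_to(1512): rpm ← 1512
final state: V = 7.62 m/s, rpm = 1512 → n = rpm/60 = 25.200000 rev/s
target J* = 0.2746; solve J* = V/(n·D) for n: n = V/(J*·D) = 7.62/(0.2746 × 2.625) = 10.571220 rev/s
rpm = 60·n = 634.273229

rpm = 634.27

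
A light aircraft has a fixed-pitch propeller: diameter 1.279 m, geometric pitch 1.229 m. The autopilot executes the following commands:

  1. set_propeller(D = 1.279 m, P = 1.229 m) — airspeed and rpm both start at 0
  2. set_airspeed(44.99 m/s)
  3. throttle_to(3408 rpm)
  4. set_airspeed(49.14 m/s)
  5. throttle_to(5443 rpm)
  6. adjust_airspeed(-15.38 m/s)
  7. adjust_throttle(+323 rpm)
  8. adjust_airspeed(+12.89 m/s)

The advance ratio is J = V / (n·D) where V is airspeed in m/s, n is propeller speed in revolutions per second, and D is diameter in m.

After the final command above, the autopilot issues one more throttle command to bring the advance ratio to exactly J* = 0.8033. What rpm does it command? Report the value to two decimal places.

rpm = 2724.30

set_propeller: D = 1.279 m, P = 1.229 m (p = P/D = 0.960907); state ← (V=0, rpm=0)
set_airspeed(44.99): V ← 44.99 m/s
throttle_to(3408): rpm ← 3408
set_airspeed(49.14): V ← 49.14 m/s
throttle_to(5443): rpm ← 5443
adjust_airspeed(-15.38): V ← 49.14 -15.38 = 33.76 m/s
adjust_throttle(+323): rpm ← 5443 +323 = 5766
adjust_airspeed(+12.89): V ← 33.76 +12.89 = 46.65 m/s
final state: V = 46.65 m/s, rpm = 5766 → n = rpm/60 = 96.100000 rev/s
target J* = 0.8033; solve J* = V/(n·D) for n: n = V/(J*·D) = 46.65/(0.8033 × 1.279) = 45.404964 rev/s
rpm = 60·n = 2724.297846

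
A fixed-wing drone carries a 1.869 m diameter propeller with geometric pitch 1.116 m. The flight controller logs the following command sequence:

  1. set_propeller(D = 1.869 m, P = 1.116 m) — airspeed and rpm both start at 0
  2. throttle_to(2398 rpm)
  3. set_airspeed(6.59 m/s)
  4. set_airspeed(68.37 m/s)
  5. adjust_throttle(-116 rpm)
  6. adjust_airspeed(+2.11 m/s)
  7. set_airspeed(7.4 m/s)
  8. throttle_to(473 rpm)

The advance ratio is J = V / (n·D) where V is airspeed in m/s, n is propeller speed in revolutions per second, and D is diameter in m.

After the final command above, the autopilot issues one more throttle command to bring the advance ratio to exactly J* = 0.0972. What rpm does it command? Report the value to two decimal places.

set_propeller: D = 1.869 m, P = 1.116 m (p = P/D = 0.597111); state ← (V=0, rpm=0)
throttle_to(2398): rpm ← 2398
set_airspeed(6.59): V ← 6.59 m/s
set_airspeed(68.37): V ← 68.37 m/s
adjust_throttle(-116): rpm ← 2398 -116 = 2282
adjust_airspeed(+2.11): V ← 68.37 +2.11 = 70.48 m/s
set_airspeed(7.4): V ← 7.4 m/s
throttle_to(473): rpm ← 473
final state: V = 7.4 m/s, rpm = 473 → n = rpm/60 = 7.883333 rev/s
target J* = 0.0972; solve J* = V/(n·D) for n: n = V/(J*·D) = 7.4/(0.0972 × 1.869) = 40.733915 rev/s
rpm = 60·n = 2444.034903

rpm = 2444.03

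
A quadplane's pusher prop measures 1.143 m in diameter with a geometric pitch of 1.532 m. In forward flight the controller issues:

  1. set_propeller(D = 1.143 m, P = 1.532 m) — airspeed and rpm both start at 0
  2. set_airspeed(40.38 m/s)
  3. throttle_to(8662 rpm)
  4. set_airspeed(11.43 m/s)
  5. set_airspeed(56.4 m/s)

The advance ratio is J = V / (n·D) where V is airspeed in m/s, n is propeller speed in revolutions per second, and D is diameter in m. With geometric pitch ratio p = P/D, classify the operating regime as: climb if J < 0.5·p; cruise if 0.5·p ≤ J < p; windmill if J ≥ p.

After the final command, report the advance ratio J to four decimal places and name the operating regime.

J = 0.3418, regime = climb

set_propeller: D = 1.143 m, P = 1.532 m (p = P/D = 1.340332); state ← (V=0, rpm=0)
set_airspeed(40.38): V ← 40.38 m/s
throttle_to(8662): rpm ← 8662
set_airspeed(11.43): V ← 11.43 m/s
set_airspeed(56.4): V ← 56.4 m/s
final state: V = 56.4 m/s, rpm = 8662 → n = rpm/60 = 144.366667 rev/s
J = V / (n·D) = 56.4 / (144.366667 × 1.143) = 0.341795
regime bands: climb J<0.6702 | cruise [0.6702, 1.3403) | windmill J≥1.3403
J = 0.3418 → climb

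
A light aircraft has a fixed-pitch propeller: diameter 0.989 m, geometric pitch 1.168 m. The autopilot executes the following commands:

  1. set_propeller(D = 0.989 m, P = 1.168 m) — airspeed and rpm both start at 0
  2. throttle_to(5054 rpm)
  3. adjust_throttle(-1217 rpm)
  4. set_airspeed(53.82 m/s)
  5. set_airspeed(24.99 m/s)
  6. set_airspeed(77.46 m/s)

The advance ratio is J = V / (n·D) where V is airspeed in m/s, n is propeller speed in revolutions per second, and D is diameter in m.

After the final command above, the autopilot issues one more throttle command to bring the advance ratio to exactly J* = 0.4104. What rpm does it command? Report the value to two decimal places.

rpm = 11450.52

set_propeller: D = 0.989 m, P = 1.168 m (p = P/D = 1.180991); state ← (V=0, rpm=0)
throttle_to(5054): rpm ← 5054
adjust_throttle(-1217): rpm ← 5054 -1217 = 3837
set_airspeed(53.82): V ← 53.82 m/s
set_airspeed(24.99): V ← 24.99 m/s
set_airspeed(77.46): V ← 77.46 m/s
final state: V = 77.46 m/s, rpm = 3837 → n = rpm/60 = 63.950000 rev/s
target J* = 0.4104; solve J* = V/(n·D) for n: n = V/(J*·D) = 77.46/(0.4104 × 0.989) = 190.841952 rev/s
rpm = 60·n = 11450.517092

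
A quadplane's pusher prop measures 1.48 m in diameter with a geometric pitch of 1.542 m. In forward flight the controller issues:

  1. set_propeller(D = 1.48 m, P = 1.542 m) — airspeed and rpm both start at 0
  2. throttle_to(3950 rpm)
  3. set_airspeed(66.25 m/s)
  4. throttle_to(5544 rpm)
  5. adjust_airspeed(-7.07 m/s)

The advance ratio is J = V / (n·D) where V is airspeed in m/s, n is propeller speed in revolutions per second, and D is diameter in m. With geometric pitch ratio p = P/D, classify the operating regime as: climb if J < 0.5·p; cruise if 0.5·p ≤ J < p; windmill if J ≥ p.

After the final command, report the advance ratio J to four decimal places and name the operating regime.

set_propeller: D = 1.48 m, P = 1.542 m (p = P/D = 1.041892); state ← (V=0, rpm=0)
throttle_to(3950): rpm ← 3950
set_airspeed(66.25): V ← 66.25 m/s
throttle_to(5544): rpm ← 5544
adjust_airspeed(-7.07): V ← 66.25 -7.07 = 59.18 m/s
final state: V = 59.18 m/s, rpm = 5544 → n = rpm/60 = 92.400000 rev/s
J = V / (n·D) = 59.18 / (92.400000 × 1.48) = 0.432754
regime bands: climb J<0.5209 | cruise [0.5209, 1.0419) | windmill J≥1.0419
J = 0.4328 → climb

J = 0.4328, regime = climb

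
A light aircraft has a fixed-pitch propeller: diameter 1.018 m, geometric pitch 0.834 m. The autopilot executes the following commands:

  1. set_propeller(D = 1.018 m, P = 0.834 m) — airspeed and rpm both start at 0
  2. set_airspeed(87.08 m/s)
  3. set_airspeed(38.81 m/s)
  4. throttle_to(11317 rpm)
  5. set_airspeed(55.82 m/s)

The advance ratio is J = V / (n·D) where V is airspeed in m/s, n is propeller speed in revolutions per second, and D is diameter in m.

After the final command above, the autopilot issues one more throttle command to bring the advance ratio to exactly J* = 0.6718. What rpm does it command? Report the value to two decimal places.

set_propeller: D = 1.018 m, P = 0.834 m (p = P/D = 0.819253); state ← (V=0, rpm=0)
set_airspeed(87.08): V ← 87.08 m/s
set_airspeed(38.81): V ← 38.81 m/s
throttle_to(11317): rpm ← 11317
set_airspeed(55.82): V ← 55.82 m/s
final state: V = 55.82 m/s, rpm = 11317 → n = rpm/60 = 188.616667 rev/s
target J* = 0.6718; solve J* = V/(n·D) for n: n = V/(J*·D) = 55.82/(0.6718 × 1.018) = 81.621027 rev/s
rpm = 60·n = 4897.261616

rpm = 4897.26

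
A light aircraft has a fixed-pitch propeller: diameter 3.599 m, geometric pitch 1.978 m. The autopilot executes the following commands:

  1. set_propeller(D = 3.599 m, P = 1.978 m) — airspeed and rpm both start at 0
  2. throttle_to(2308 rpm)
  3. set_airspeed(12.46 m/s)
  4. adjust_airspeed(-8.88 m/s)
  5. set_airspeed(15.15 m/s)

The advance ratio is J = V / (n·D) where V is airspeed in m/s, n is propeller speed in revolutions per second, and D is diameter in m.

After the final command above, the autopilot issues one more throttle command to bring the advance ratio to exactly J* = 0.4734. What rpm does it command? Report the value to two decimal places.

rpm = 533.52

set_propeller: D = 3.599 m, P = 1.978 m (p = P/D = 0.549597); state ← (V=0, rpm=0)
throttle_to(2308): rpm ← 2308
set_airspeed(12.46): V ← 12.46 m/s
adjust_airspeed(-8.88): V ← 12.46 -8.88 = 3.58 m/s
set_airspeed(15.15): V ← 15.15 m/s
final state: V = 15.15 m/s, rpm = 2308 → n = rpm/60 = 38.466667 rev/s
target J* = 0.4734; solve J* = V/(n·D) for n: n = V/(J*·D) = 15.15/(0.4734 × 3.599) = 8.892063 rev/s
rpm = 60·n = 533.523782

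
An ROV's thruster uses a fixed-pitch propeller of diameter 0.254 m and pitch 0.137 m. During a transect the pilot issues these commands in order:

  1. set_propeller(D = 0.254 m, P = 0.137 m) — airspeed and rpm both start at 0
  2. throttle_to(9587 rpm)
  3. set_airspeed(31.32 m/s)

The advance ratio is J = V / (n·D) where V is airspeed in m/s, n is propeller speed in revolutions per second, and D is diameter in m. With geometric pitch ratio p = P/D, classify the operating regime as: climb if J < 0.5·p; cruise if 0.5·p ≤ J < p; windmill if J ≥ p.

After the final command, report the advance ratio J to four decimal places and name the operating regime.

set_propeller: D = 0.254 m, P = 0.137 m (p = P/D = 0.539370); state ← (V=0, rpm=0)
throttle_to(9587): rpm ← 9587
set_airspeed(31.32): V ← 31.32 m/s
final state: V = 31.32 m/s, rpm = 9587 → n = rpm/60 = 159.783333 rev/s
J = V / (n·D) = 31.32 / (159.783333 × 0.254) = 0.771714
regime bands: climb J<0.2697 | cruise [0.2697, 0.5394) | windmill J≥0.5394
J = 0.7717 → windmill

J = 0.7717, regime = windmill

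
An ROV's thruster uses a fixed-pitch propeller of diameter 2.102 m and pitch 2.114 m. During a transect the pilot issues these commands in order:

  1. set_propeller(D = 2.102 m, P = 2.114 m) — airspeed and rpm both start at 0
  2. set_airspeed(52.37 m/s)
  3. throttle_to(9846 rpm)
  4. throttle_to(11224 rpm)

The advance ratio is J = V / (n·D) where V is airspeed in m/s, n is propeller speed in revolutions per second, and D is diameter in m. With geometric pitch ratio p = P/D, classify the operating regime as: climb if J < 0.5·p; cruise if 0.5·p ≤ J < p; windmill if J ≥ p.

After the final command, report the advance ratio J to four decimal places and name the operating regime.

J = 0.1332, regime = climb

set_propeller: D = 2.102 m, P = 2.114 m (p = P/D = 1.005709); state ← (V=0, rpm=0)
set_airspeed(52.37): V ← 52.37 m/s
throttle_to(9846): rpm ← 9846
throttle_to(11224): rpm ← 11224
final state: V = 52.37 m/s, rpm = 11224 → n = rpm/60 = 187.066667 rev/s
J = V / (n·D) = 52.37 / (187.066667 × 2.102) = 0.133184
regime bands: climb J<0.5029 | cruise [0.5029, 1.0057) | windmill J≥1.0057
J = 0.1332 → climb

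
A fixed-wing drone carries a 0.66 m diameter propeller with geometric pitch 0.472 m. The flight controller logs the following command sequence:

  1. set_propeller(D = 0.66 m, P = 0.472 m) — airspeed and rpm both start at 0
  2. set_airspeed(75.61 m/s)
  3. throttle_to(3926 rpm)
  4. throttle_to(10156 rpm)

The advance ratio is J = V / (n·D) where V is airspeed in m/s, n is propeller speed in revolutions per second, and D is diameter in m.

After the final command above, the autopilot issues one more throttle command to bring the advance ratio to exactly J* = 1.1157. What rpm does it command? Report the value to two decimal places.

rpm = 6160.83

set_propeller: D = 0.66 m, P = 0.472 m (p = P/D = 0.715152); state ← (V=0, rpm=0)
set_airspeed(75.61): V ← 75.61 m/s
throttle_to(3926): rpm ← 3926
throttle_to(10156): rpm ← 10156
final state: V = 75.61 m/s, rpm = 10156 → n = rpm/60 = 169.266667 rev/s
target J* = 1.1157; solve J* = V/(n·D) for n: n = V/(J*·D) = 75.61/(1.1157 × 0.66) = 102.680475 rev/s
rpm = 60·n = 6160.828506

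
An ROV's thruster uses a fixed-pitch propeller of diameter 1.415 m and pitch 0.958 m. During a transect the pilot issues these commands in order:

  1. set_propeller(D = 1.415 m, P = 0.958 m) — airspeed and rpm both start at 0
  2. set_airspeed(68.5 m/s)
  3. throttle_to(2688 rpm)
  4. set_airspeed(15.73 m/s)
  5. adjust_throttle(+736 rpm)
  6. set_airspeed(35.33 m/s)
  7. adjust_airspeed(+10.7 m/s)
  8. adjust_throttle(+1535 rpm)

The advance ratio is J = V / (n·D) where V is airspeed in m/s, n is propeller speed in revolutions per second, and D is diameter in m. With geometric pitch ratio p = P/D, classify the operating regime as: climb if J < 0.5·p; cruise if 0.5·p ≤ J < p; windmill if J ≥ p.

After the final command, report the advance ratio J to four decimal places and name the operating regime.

J = 0.3936, regime = cruise

set_propeller: D = 1.415 m, P = 0.958 m (p = P/D = 0.677032); state ← (V=0, rpm=0)
set_airspeed(68.5): V ← 68.5 m/s
throttle_to(2688): rpm ← 2688
set_airspeed(15.73): V ← 15.73 m/s
adjust_throttle(+736): rpm ← 2688 +736 = 3424
set_airspeed(35.33): V ← 35.33 m/s
adjust_airspeed(+10.7): V ← 35.33 +10.7 = 46.03 m/s
adjust_throttle(+1535): rpm ← 3424 +1535 = 4959
final state: V = 46.03 m/s, rpm = 4959 → n = rpm/60 = 82.650000 rev/s
J = V / (n·D) = 46.03 / (82.650000 × 1.415) = 0.393588
regime bands: climb J<0.3385 | cruise [0.3385, 0.6770) | windmill J≥0.6770
J = 0.3936 → cruise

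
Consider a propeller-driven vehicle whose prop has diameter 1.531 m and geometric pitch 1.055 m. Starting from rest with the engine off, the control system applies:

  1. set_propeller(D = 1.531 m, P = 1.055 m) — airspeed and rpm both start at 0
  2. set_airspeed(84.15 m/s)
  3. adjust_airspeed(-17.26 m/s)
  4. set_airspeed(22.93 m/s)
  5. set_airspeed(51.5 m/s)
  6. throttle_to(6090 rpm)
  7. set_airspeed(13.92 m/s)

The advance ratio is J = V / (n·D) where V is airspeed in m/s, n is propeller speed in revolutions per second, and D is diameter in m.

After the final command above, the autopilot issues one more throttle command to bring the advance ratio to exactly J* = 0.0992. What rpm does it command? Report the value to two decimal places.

rpm = 5499.25

set_propeller: D = 1.531 m, P = 1.055 m (p = P/D = 0.689092); state ← (V=0, rpm=0)
set_airspeed(84.15): V ← 84.15 m/s
adjust_airspeed(-17.26): V ← 84.15 -17.26 = 66.89 m/s
set_airspeed(22.93): V ← 22.93 m/s
set_airspeed(51.5): V ← 51.5 m/s
throttle_to(6090): rpm ← 6090
set_airspeed(13.92): V ← 13.92 m/s
final state: V = 13.92 m/s, rpm = 6090 → n = rpm/60 = 101.500000 rev/s
target J* = 0.0992; solve J* = V/(n·D) for n: n = V/(J*·D) = 13.92/(0.0992 × 1.531) = 91.654200 rev/s
rpm = 60·n = 5499.252017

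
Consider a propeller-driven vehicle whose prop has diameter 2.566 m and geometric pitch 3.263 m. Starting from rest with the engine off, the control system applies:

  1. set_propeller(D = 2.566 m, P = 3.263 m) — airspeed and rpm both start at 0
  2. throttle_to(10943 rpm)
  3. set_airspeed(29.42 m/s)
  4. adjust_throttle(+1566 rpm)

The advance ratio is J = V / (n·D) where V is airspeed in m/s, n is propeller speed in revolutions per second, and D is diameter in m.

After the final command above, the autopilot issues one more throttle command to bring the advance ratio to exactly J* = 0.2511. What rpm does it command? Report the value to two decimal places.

set_propeller: D = 2.566 m, P = 3.263 m (p = P/D = 1.271629); state ← (V=0, rpm=0)
throttle_to(10943): rpm ← 10943
set_airspeed(29.42): V ← 29.42 m/s
adjust_throttle(+1566): rpm ← 10943 +1566 = 12509
final state: V = 29.42 m/s, rpm = 12509 → n = rpm/60 = 208.483333 rev/s
target J* = 0.2511; solve J* = V/(n·D) for n: n = V/(J*·D) = 29.42/(0.2511 × 2.566) = 45.660357 rev/s
rpm = 60·n = 2739.621426

rpm = 2739.62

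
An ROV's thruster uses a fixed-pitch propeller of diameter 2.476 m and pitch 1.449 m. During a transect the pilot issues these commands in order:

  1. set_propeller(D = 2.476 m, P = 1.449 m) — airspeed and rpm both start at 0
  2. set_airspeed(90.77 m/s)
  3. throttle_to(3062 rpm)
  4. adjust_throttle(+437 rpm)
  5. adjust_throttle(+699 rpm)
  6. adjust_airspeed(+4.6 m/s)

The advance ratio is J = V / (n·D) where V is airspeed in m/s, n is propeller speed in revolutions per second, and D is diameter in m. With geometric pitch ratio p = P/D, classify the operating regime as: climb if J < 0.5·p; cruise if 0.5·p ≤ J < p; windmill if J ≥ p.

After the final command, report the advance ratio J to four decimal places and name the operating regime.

J = 0.5505, regime = cruise

set_propeller: D = 2.476 m, P = 1.449 m (p = P/D = 0.585218); state ← (V=0, rpm=0)
set_airspeed(90.77): V ← 90.77 m/s
throttle_to(3062): rpm ← 3062
adjust_throttle(+437): rpm ← 3062 +437 = 3499
adjust_throttle(+699): rpm ← 3499 +699 = 4198
adjust_airspeed(+4.6): V ← 90.77 +4.6 = 95.37 m/s
final state: V = 95.37 m/s, rpm = 4198 → n = rpm/60 = 69.966667 rev/s
J = V / (n·D) = 95.37 / (69.966667 × 2.476) = 0.550516
regime bands: climb J<0.2926 | cruise [0.2926, 0.5852) | windmill J≥0.5852
J = 0.5505 → cruise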